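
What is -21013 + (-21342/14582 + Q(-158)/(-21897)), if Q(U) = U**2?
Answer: -3355162705762/159651027 ≈ -21016.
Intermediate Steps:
-21013 + (-21342/14582 + Q(-158)/(-21897)) = -21013 + (-21342/14582 + (-158)**2/(-21897)) = -21013 + (-21342*1/14582 + 24964*(-1/21897)) = -21013 + (-10671/7291 - 24964/21897) = -21013 - 415675411/159651027 = -3355162705762/159651027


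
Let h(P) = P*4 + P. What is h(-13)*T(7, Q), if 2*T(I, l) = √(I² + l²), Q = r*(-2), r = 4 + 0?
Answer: -65*√113/2 ≈ -345.48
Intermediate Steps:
r = 4
Q = -8 (Q = 4*(-2) = -8)
h(P) = 5*P (h(P) = 4*P + P = 5*P)
T(I, l) = √(I² + l²)/2
h(-13)*T(7, Q) = (5*(-13))*(√(7² + (-8)²)/2) = -65*√(49 + 64)/2 = -65*√113/2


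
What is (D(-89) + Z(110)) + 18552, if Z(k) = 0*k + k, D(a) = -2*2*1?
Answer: 18658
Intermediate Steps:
D(a) = -4 (D(a) = -4*1 = -4)
Z(k) = k (Z(k) = 0 + k = k)
(D(-89) + Z(110)) + 18552 = (-4 + 110) + 18552 = 106 + 18552 = 18658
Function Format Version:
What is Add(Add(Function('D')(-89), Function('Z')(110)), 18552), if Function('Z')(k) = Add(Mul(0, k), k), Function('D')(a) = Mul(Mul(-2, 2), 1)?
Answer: 18658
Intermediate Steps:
Function('D')(a) = -4 (Function('D')(a) = Mul(-4, 1) = -4)
Function('Z')(k) = k (Function('Z')(k) = Add(0, k) = k)
Add(Add(Function('D')(-89), Function('Z')(110)), 18552) = Add(Add(-4, 110), 18552) = Add(106, 18552) = 18658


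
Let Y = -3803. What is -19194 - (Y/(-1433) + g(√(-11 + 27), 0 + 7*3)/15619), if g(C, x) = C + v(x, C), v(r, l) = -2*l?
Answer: -429660019563/22382027 ≈ -19197.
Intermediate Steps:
g(C, x) = -C (g(C, x) = C - 2*C = -C)
-19194 - (Y/(-1433) + g(√(-11 + 27), 0 + 7*3)/15619) = -19194 - (-3803/(-1433) - √(-11 + 27)/15619) = -19194 - (-3803*(-1/1433) - √16*(1/15619)) = -19194 - (3803/1433 - 1*4*(1/15619)) = -19194 - (3803/1433 - 4*1/15619) = -19194 - (3803/1433 - 4/15619) = -19194 - 1*59393325/22382027 = -19194 - 59393325/22382027 = -429660019563/22382027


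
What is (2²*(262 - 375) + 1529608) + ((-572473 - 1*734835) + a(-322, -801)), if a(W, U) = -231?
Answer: 221617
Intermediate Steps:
(2²*(262 - 375) + 1529608) + ((-572473 - 1*734835) + a(-322, -801)) = (2²*(262 - 375) + 1529608) + ((-572473 - 1*734835) - 231) = (4*(-113) + 1529608) + ((-572473 - 734835) - 231) = (-452 + 1529608) + (-1307308 - 231) = 1529156 - 1307539 = 221617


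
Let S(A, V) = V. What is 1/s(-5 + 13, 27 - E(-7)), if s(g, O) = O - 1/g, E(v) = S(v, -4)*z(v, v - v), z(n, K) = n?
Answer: -8/9 ≈ -0.88889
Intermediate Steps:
E(v) = -4*v
1/s(-5 + 13, 27 - E(-7)) = 1/((27 - (-4)*(-7)) - 1/(-5 + 13)) = 1/((27 - 1*28) - 1/8) = 1/((27 - 28) - 1*⅛) = 1/(-1 - ⅛) = 1/(-9/8) = -8/9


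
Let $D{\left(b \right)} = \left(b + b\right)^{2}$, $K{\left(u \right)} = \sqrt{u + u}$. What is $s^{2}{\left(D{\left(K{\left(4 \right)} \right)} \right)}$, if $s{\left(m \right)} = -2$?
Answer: $4$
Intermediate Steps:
$K{\left(u \right)} = \sqrt{2} \sqrt{u}$ ($K{\left(u \right)} = \sqrt{2 u} = \sqrt{2} \sqrt{u}$)
$D{\left(b \right)} = 4 b^{2}$ ($D{\left(b \right)} = \left(2 b\right)^{2} = 4 b^{2}$)
$s^{2}{\left(D{\left(K{\left(4 \right)} \right)} \right)} = \left(-2\right)^{2} = 4$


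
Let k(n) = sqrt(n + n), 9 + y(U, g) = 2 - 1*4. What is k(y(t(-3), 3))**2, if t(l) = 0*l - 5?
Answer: -22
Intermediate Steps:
t(l) = -5 (t(l) = 0 - 5 = -5)
y(U, g) = -11 (y(U, g) = -9 + (2 - 1*4) = -9 + (2 - 4) = -9 - 2 = -11)
k(n) = sqrt(2)*sqrt(n) (k(n) = sqrt(2*n) = sqrt(2)*sqrt(n))
k(y(t(-3), 3))**2 = (sqrt(2)*sqrt(-11))**2 = (sqrt(2)*(I*sqrt(11)))**2 = (I*sqrt(22))**2 = -22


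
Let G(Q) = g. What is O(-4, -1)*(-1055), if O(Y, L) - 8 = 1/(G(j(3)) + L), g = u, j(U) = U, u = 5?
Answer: -34815/4 ≈ -8703.8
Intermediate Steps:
g = 5
G(Q) = 5
O(Y, L) = 8 + 1/(5 + L)
O(-4, -1)*(-1055) = ((41 + 8*(-1))/(5 - 1))*(-1055) = ((41 - 8)/4)*(-1055) = ((¼)*33)*(-1055) = (33/4)*(-1055) = -34815/4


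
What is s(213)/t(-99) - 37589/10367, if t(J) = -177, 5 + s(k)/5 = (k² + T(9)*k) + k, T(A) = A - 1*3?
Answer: -2435382178/1834959 ≈ -1327.2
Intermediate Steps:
T(A) = -3 + A (T(A) = A - 3 = -3 + A)
s(k) = -25 + 5*k² + 35*k (s(k) = -25 + 5*((k² + (-3 + 9)*k) + k) = -25 + 5*((k² + 6*k) + k) = -25 + 5*(k² + 7*k) = -25 + (5*k² + 35*k) = -25 + 5*k² + 35*k)
s(213)/t(-99) - 37589/10367 = (-25 + 5*213² + 35*213)/(-177) - 37589/10367 = (-25 + 5*45369 + 7455)*(-1/177) - 37589*1/10367 = (-25 + 226845 + 7455)*(-1/177) - 37589/10367 = 234275*(-1/177) - 37589/10367 = -234275/177 - 37589/10367 = -2435382178/1834959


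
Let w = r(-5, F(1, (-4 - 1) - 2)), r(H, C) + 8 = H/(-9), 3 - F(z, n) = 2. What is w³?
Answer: -300763/729 ≈ -412.57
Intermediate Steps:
F(z, n) = 1 (F(z, n) = 3 - 1*2 = 3 - 2 = 1)
r(H, C) = -8 - H/9 (r(H, C) = -8 + H/(-9) = -8 + H*(-⅑) = -8 - H/9)
w = -67/9 (w = -8 - ⅑*(-5) = -8 + 5/9 = -67/9 ≈ -7.4444)
w³ = (-67/9)³ = -300763/729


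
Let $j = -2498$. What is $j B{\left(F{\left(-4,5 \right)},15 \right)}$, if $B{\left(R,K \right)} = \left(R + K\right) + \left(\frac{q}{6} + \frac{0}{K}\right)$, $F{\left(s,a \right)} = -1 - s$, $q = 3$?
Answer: $-46213$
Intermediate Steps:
$B{\left(R,K \right)} = \frac{1}{2} + K + R$ ($B{\left(R,K \right)} = \left(R + K\right) + \left(\frac{3}{6} + \frac{0}{K}\right) = \left(K + R\right) + \left(3 \cdot \frac{1}{6} + 0\right) = \left(K + R\right) + \left(\frac{1}{2} + 0\right) = \left(K + R\right) + \frac{1}{2} = \frac{1}{2} + K + R$)
$j B{\left(F{\left(-4,5 \right)},15 \right)} = - 2498 \left(\frac{1}{2} + 15 - -3\right) = - 2498 \left(\frac{1}{2} + 15 + \left(-1 + 4\right)\right) = - 2498 \left(\frac{1}{2} + 15 + 3\right) = \left(-2498\right) \frac{37}{2} = -46213$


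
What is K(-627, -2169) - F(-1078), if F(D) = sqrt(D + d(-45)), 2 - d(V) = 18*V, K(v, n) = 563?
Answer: 563 - I*sqrt(266) ≈ 563.0 - 16.31*I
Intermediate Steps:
d(V) = 2 - 18*V
F(D) = sqrt(812 + D) (F(D) = sqrt(D + (2 - 18*(-45))) = sqrt(D + (2 + 810)) = sqrt(D + 812) = sqrt(812 + D))
K(-627, -2169) - F(-1078) = 563 - sqrt(812 - 1078) = 563 - sqrt(-266) = 563 - I*sqrt(266)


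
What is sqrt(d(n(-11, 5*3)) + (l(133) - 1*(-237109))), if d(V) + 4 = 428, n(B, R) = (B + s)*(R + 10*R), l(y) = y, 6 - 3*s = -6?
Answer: sqrt(237666) ≈ 487.51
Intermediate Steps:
s = 4 (s = 2 - 1/3*(-6) = 2 + 2 = 4)
n(B, R) = 11*R*(4 + B) (n(B, R) = (B + 4)*(R + 10*R) = (4 + B)*(11*R) = 11*R*(4 + B))
d(V) = 424 (d(V) = -4 + 428 = 424)
sqrt(d(n(-11, 5*3)) + (l(133) - 1*(-237109))) = sqrt(424 + (133 - 1*(-237109))) = sqrt(424 + (133 + 237109)) = sqrt(424 + 237242) = sqrt(237666)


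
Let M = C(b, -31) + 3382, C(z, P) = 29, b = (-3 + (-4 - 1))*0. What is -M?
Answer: -3411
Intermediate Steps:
b = 0 (b = (-3 - 5)*0 = -8*0 = 0)
M = 3411 (M = 29 + 3382 = 3411)
-M = -1*3411 = -3411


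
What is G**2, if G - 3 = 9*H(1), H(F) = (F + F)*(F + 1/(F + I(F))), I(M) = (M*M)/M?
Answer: 900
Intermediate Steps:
I(M) = M (I(M) = M**2/M = M)
H(F) = 2*F*(F + 1/(2*F)) (H(F) = (F + F)*(F + 1/(F + F)) = (2*F)*(F + 1/(2*F)) = 2*F*(F + 1/(2*F)))
G = 30 (G = 3 + 9*(1 + 2*1**2) = 3 + 9*(1 + 2*1) = 3 + 9*(1 + 2) = 3 + 9*3 = 3 + 27 = 30)
G**2 = 30**2 = 900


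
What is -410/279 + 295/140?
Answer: 4981/7812 ≈ 0.63761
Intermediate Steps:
-410/279 + 295/140 = -410*1/279 + 295*(1/140) = -410/279 + 59/28 = 4981/7812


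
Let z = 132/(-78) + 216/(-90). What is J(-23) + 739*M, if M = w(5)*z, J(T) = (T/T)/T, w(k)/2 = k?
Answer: -9042417/299 ≈ -30242.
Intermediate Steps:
w(k) = 2*k
z = -266/65 (z = 132*(-1/78) + 216*(-1/90) = -22/13 - 12/5 = -266/65 ≈ -4.0923)
J(T) = 1/T
M = -532/13 (M = (2*5)*(-266/65) = 10*(-266/65) = -532/13 ≈ -40.923)
J(-23) + 739*M = 1/(-23) + 739*(-532/13) = -1/23 - 393148/13 = -9042417/299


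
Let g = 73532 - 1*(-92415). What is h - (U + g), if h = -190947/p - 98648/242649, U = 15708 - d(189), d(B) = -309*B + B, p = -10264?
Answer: -2858159220109/11916504 ≈ -2.3985e+5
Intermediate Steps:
d(B) = -308*B
U = 73920 (U = 15708 - (-308)*189 = 15708 - 1*(-58212) = 15708 + 58212 = 73920)
g = 165947 (g = 73532 + 92415 = 165947)
h = 216844859/11916504 (h = -190947/(-10264) - 98648/242649 = -190947*(-1/10264) - 98648*1/242649 = 190947/10264 - 472/1161 = 216844859/11916504 ≈ 18.197)
h - (U + g) = 216844859/11916504 - (73920 + 165947) = 216844859/11916504 - 1*239867 = 216844859/11916504 - 239867 = -2858159220109/11916504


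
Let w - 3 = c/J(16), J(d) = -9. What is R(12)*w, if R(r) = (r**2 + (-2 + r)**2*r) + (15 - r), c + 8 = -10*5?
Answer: 38165/3 ≈ 12722.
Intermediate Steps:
c = -58 (c = -8 - 10*5 = -8 - 50 = -58)
w = 85/9 (w = 3 - 58/(-9) = 3 - 58*(-1/9) = 3 + 58/9 = 85/9 ≈ 9.4444)
R(r) = 15 + r**2 - r + r*(-2 + r)**2 (R(r) = (r**2 + r*(-2 + r)**2) + (15 - r) = 15 + r**2 - r + r*(-2 + r)**2)
R(12)*w = (15 + 12**2 - 1*12 + 12*(-2 + 12)**2)*(85/9) = (15 + 144 - 12 + 12*10**2)*(85/9) = (15 + 144 - 12 + 12*100)*(85/9) = (15 + 144 - 12 + 1200)*(85/9) = 1347*(85/9) = 38165/3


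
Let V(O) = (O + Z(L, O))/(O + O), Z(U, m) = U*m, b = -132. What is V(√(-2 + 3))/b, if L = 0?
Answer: -1/264 ≈ -0.0037879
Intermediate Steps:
V(O) = ½ (V(O) = (O + 0*O)/(O + O) = (O + 0)/((2*O)) = O*(1/(2*O)) = ½)
V(√(-2 + 3))/b = (½)/(-132) = (½)*(-1/132) = -1/264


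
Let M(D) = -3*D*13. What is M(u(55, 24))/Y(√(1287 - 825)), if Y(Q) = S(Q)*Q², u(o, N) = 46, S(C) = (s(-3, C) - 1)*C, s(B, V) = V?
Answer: -299/35497 - 299*√462/16399614 ≈ -0.0088151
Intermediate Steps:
S(C) = C*(-1 + C) (S(C) = (C - 1)*C = (-1 + C)*C = C*(-1 + C))
M(D) = -39*D
Y(Q) = Q³*(-1 + Q) (Y(Q) = (Q*(-1 + Q))*Q² = Q³*(-1 + Q))
M(u(55, 24))/Y(√(1287 - 825)) = (-39*46)/(((√(1287 - 825))³*(-1 + √(1287 - 825)))) = -1794*√462/(213444*(-1 + √462)) = -299*√462/(35574*(-1 + √462))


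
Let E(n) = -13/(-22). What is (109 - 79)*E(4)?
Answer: 195/11 ≈ 17.727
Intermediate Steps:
E(n) = 13/22 (E(n) = -13*(-1/22) = 13/22)
(109 - 79)*E(4) = (109 - 79)*(13/22) = 30*(13/22) = 195/11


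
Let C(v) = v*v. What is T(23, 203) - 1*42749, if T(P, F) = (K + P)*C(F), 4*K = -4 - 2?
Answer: 1686489/2 ≈ 8.4324e+5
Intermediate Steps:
K = -3/2 (K = (-4 - 2)/4 = (1/4)*(-6) = -3/2 ≈ -1.5000)
C(v) = v**2
T(P, F) = F**2*(-3/2 + P) (T(P, F) = (-3/2 + P)*F**2 = F**2*(-3/2 + P))
T(23, 203) - 1*42749 = 203**2*(-3/2 + 23) - 1*42749 = 41209*(43/2) - 42749 = 1771987/2 - 42749 = 1686489/2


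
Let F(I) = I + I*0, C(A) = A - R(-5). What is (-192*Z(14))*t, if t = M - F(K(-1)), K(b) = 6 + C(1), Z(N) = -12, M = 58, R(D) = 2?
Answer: 122112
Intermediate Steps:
C(A) = -2 + A (C(A) = A - 1*2 = A - 2 = -2 + A)
K(b) = 5 (K(b) = 6 + (-2 + 1) = 6 - 1 = 5)
F(I) = I (F(I) = I + 0 = I)
t = 53 (t = 58 - 1*5 = 58 - 5 = 53)
(-192*Z(14))*t = -192*(-12)*53 = 2304*53 = 122112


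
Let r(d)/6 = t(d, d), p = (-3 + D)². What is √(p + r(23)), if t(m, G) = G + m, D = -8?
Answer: √397 ≈ 19.925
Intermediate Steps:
p = 121 (p = (-3 - 8)² = (-11)² = 121)
r(d) = 12*d (r(d) = 6*(d + d) = 6*(2*d) = 12*d)
√(p + r(23)) = √(121 + 12*23) = √(121 + 276) = √397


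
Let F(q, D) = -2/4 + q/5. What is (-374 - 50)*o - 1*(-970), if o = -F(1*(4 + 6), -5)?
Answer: 1606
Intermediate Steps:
F(q, D) = -½ + q/5 (F(q, D) = -2*¼ + q*(⅕) = -½ + q/5)
o = -3/2 (o = -(-½ + (1*(4 + 6))/5) = -(-½ + (1*10)/5) = -(-½ + (⅕)*10) = -(-½ + 2) = -1*3/2 = -3/2 ≈ -1.5000)
(-374 - 50)*o - 1*(-970) = (-374 - 50)*(-3/2) - 1*(-970) = -424*(-3/2) + 970 = 636 + 970 = 1606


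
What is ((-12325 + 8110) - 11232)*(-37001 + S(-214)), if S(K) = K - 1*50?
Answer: 575632455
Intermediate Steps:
S(K) = -50 + K (S(K) = K - 50 = -50 + K)
((-12325 + 8110) - 11232)*(-37001 + S(-214)) = ((-12325 + 8110) - 11232)*(-37001 + (-50 - 214)) = (-4215 - 11232)*(-37001 - 264) = -15447*(-37265) = 575632455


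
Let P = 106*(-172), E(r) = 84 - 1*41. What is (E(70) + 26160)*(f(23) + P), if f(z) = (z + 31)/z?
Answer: -10986446246/23 ≈ -4.7767e+8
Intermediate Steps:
E(r) = 43 (E(r) = 84 - 41 = 43)
f(z) = (31 + z)/z
P = -18232
(E(70) + 26160)*(f(23) + P) = (43 + 26160)*((31 + 23)/23 - 18232) = 26203*((1/23)*54 - 18232) = 26203*(54/23 - 18232) = 26203*(-419282/23) = -10986446246/23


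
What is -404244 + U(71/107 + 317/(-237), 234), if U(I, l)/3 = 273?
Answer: -403425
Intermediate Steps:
U(I, l) = 819 (U(I, l) = 3*273 = 819)
-404244 + U(71/107 + 317/(-237), 234) = -404244 + 819 = -403425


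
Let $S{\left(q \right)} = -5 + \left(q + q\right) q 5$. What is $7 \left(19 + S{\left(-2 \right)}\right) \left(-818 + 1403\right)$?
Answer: $221130$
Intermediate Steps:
$S{\left(q \right)} = -5 + 10 q^{2}$ ($S{\left(q \right)} = -5 + 2 q q 5 = -5 + 2 q^{2} \cdot 5 = -5 + 10 q^{2}$)
$7 \left(19 + S{\left(-2 \right)}\right) \left(-818 + 1403\right) = 7 \left(19 - \left(5 - 10 \left(-2\right)^{2}\right)\right) \left(-818 + 1403\right) = 7 \left(19 + \left(-5 + 10 \cdot 4\right)\right) 585 = 7 \left(19 + \left(-5 + 40\right)\right) 585 = 7 \left(19 + 35\right) 585 = 7 \cdot 54 \cdot 585 = 378 \cdot 585 = 221130$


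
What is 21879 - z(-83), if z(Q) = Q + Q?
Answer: 22045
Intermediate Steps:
z(Q) = 2*Q
21879 - z(-83) = 21879 - 2*(-83) = 21879 - 1*(-166) = 21879 + 166 = 22045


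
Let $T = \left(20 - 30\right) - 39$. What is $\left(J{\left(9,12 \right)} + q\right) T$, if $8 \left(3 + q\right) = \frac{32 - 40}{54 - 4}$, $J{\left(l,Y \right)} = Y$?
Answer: $- \frac{22001}{50} \approx -440.02$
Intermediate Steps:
$q = - \frac{151}{50}$ ($q = -3 + \frac{\left(32 - 40\right) \frac{1}{54 - 4}}{8} = -3 + \frac{\left(-8\right) \frac{1}{50}}{8} = -3 + \frac{1}{8} \left(- \frac{4}{25}\right) = -3 - \frac{1}{50} = - \frac{151}{50} \approx -3.02$)
$T = -49$ ($T = -10 - 39 = -49$)
$\left(J{\left(9,12 \right)} + q\right) T = \left(12 - \frac{151}{50}\right) \left(-49\right) = \frac{449}{50} \left(-49\right) = - \frac{22001}{50}$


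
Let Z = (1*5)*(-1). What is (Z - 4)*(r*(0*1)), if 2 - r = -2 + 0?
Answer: 0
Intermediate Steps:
r = 4 (r = 2 - (-2 + 0) = 2 - 1*(-2) = 2 + 2 = 4)
Z = -5 (Z = 5*(-1) = -5)
(Z - 4)*(r*(0*1)) = (-5 - 4)*(4*(0*1)) = -36*0 = -9*0 = 0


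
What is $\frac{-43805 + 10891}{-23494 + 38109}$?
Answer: $- \frac{32914}{14615} \approx -2.2521$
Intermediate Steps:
$\frac{-43805 + 10891}{-23494 + 38109} = - \frac{32914}{14615}$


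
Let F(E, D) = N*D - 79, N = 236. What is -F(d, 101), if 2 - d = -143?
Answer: -23757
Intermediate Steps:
d = 145 (d = 2 - 1*(-143) = 2 + 143 = 145)
F(E, D) = -79 + 236*D (F(E, D) = 236*D - 79 = -79 + 236*D)
-F(d, 101) = -(-79 + 236*101) = -(-79 + 23836) = -1*23757 = -23757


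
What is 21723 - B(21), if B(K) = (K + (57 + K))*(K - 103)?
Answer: 29841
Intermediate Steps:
B(K) = (-103 + K)*(57 + 2*K) (B(K) = (57 + 2*K)*(-103 + K) = (-103 + K)*(57 + 2*K))
21723 - B(21) = 21723 - (-5871 - 149*21 + 2*21²) = 21723 - (-5871 - 3129 + 2*441) = 21723 - (-5871 - 3129 + 882) = 21723 - 1*(-8118) = 21723 + 8118 = 29841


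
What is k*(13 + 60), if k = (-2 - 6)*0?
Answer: 0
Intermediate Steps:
k = 0 (k = -8*0 = 0)
k*(13 + 60) = 0*(13 + 60) = 0*73 = 0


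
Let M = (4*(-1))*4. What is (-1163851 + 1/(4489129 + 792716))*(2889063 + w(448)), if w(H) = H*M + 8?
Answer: -17715866360024153882/5281845 ≈ -3.3541e+12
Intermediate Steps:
M = -16 (M = -4*4 = -16)
w(H) = 8 - 16*H (w(H) = H*(-16) + 8 = -16*H + 8 = 8 - 16*H)
(-1163851 + 1/(4489129 + 792716))*(2889063 + w(448)) = (-1163851 + 1/(4489129 + 792716))*(2889063 + (8 - 16*448)) = (-1163851 + 1/5281845)*(2889063 + (8 - 7168)) = (-1163851 + 1/5281845)*(2889063 - 7160) = -6147280585094/5281845*2881903 = -17715866360024153882/5281845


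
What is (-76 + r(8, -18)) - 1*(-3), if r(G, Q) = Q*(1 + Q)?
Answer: 233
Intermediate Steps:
(-76 + r(8, -18)) - 1*(-3) = (-76 - 18*(1 - 18)) - 1*(-3) = (-76 - 18*(-17)) + 3 = (-76 + 306) + 3 = 230 + 3 = 233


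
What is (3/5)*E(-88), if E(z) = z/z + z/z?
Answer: 6/5 ≈ 1.2000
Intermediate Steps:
E(z) = 2 (E(z) = 1 + 1 = 2)
(3/5)*E(-88) = (3/5)*2 = (3*(⅕))*2 = (⅗)*2 = 6/5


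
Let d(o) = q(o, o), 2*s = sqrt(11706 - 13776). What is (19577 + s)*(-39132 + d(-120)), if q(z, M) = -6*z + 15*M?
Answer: -787230324 - 60318*I*sqrt(230) ≈ -7.8723e+8 - 9.1477e+5*I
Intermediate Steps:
s = 3*I*sqrt(230)/2 (s = sqrt(11706 - 13776)/2 = sqrt(-2070)/2 = (3*I*sqrt(230))/2 = 3*I*sqrt(230)/2 ≈ 22.749*I)
d(o) = 9*o (d(o) = -6*o + 15*o = 9*o)
(19577 + s)*(-39132 + d(-120)) = (19577 + 3*I*sqrt(230)/2)*(-39132 + 9*(-120)) = (19577 + 3*I*sqrt(230)/2)*(-39132 - 1080) = (19577 + 3*I*sqrt(230)/2)*(-40212) = -787230324 - 60318*I*sqrt(230)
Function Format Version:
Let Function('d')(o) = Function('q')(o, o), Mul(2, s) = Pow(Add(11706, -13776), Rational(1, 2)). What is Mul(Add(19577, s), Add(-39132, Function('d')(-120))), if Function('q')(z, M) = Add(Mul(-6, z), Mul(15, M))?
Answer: Add(-787230324, Mul(-60318, I, Pow(230, Rational(1, 2)))) ≈ Add(-7.8723e+8, Mul(-9.1477e+5, I))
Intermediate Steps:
s = Mul(Rational(3, 2), I, Pow(230, Rational(1, 2))) (s = Mul(Rational(1, 2), Pow(Add(11706, -13776), Rational(1, 2))) = Mul(Rational(1, 2), Pow(-2070, Rational(1, 2))) = Mul(Rational(1, 2), Mul(3, I, Pow(230, Rational(1, 2)))) = Mul(Rational(3, 2), I, Pow(230, Rational(1, 2))) ≈ Mul(22.749, I))
Function('d')(o) = Mul(9, o) (Function('d')(o) = Add(Mul(-6, o), Mul(15, o)) = Mul(9, o))
Mul(Add(19577, s), Add(-39132, Function('d')(-120))) = Mul(Add(19577, Mul(Rational(3, 2), I, Pow(230, Rational(1, 2)))), Add(-39132, Mul(9, -120))) = Mul(Add(19577, Mul(Rational(3, 2), I, Pow(230, Rational(1, 2)))), Add(-39132, -1080)) = Mul(Add(19577, Mul(Rational(3, 2), I, Pow(230, Rational(1, 2)))), -40212) = Add(-787230324, Mul(-60318, I, Pow(230, Rational(1, 2))))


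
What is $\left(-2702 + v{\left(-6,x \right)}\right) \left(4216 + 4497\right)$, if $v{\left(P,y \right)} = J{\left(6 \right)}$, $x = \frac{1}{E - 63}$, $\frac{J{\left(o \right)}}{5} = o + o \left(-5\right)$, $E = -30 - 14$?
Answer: $-24588086$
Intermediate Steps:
$E = -44$
$J{\left(o \right)} = - 20 o$ ($J{\left(o \right)} = 5 \left(o + o \left(-5\right)\right) = 5 \left(o - 5 o\right) = 5 \left(- 4 o\right) = - 20 o$)
$x = - \frac{1}{107}$ ($x = \frac{1}{-44 - 63} = \frac{1}{-107} = - \frac{1}{107} \approx -0.0093458$)
$v{\left(P,y \right)} = -120$ ($v{\left(P,y \right)} = \left(-20\right) 6 = -120$)
$\left(-2702 + v{\left(-6,x \right)}\right) \left(4216 + 4497\right) = \left(-2702 - 120\right) \left(4216 + 4497\right) = \left(-2822\right) 8713 = -24588086$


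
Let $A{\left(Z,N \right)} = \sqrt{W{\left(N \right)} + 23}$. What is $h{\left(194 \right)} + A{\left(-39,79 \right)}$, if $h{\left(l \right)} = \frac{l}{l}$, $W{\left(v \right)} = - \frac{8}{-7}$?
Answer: $1 + \frac{13 \sqrt{7}}{7} \approx 5.9135$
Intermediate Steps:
$W{\left(v \right)} = \frac{8}{7}$ ($W{\left(v \right)} = \left(-8\right) \left(- \frac{1}{7}\right) = \frac{8}{7}$)
$A{\left(Z,N \right)} = \frac{13 \sqrt{7}}{7}$ ($A{\left(Z,N \right)} = \sqrt{\frac{8}{7} + 23} = \sqrt{\frac{169}{7}} = \frac{13 \sqrt{7}}{7}$)
$h{\left(l \right)} = 1$
$h{\left(194 \right)} + A{\left(-39,79 \right)} = 1 + \frac{13 \sqrt{7}}{7}$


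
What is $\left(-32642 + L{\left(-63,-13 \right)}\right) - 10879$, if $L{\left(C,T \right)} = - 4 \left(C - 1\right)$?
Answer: $-43265$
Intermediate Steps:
$L{\left(C,T \right)} = 4 - 4 C$ ($L{\left(C,T \right)} = - 4 \left(-1 + C\right) = 4 - 4 C$)
$\left(-32642 + L{\left(-63,-13 \right)}\right) - 10879 = \left(-32642 + \left(4 - -252\right)\right) - 10879 = \left(-32642 + \left(4 + 252\right)\right) - 10879 = \left(-32642 + 256\right) - 10879 = -32386 - 10879 = -43265$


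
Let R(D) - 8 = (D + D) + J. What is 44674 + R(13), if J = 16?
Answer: 44724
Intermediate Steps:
R(D) = 24 + 2*D (R(D) = 8 + ((D + D) + 16) = 8 + (2*D + 16) = 8 + (16 + 2*D) = 24 + 2*D)
44674 + R(13) = 44674 + (24 + 2*13) = 44674 + (24 + 26) = 44674 + 50 = 44724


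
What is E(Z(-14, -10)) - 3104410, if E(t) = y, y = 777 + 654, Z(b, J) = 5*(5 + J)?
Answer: -3102979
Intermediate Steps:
Z(b, J) = 25 + 5*J
y = 1431
E(t) = 1431
E(Z(-14, -10)) - 3104410 = 1431 - 3104410 = -3102979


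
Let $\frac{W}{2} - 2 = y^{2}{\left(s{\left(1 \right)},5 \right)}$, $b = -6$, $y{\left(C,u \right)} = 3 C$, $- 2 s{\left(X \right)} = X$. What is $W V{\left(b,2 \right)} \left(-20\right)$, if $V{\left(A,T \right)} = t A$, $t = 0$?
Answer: $0$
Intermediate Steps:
$s{\left(X \right)} = - \frac{X}{2}$
$V{\left(A,T \right)} = 0$ ($V{\left(A,T \right)} = 0 A = 0$)
$W = \frac{17}{2}$ ($W = 4 + 2 \left(3 \left(\left(- \frac{1}{2}\right) 1\right)\right)^{2} = 4 + 2 \left(3 \left(- \frac{1}{2}\right)\right)^{2} = 4 + 2 \left(- \frac{3}{2}\right)^{2} = 4 + 2 \cdot \frac{9}{4} = 4 + \frac{9}{2} = \frac{17}{2} \approx 8.5$)
$W V{\left(b,2 \right)} \left(-20\right) = \frac{17}{2} \cdot 0 \left(-20\right) = 0 \left(-20\right) = 0$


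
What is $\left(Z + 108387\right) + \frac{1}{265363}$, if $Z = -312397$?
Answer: $- \frac{54136705629}{265363} \approx -2.0401 \cdot 10^{5}$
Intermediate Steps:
$\left(Z + 108387\right) + \frac{1}{265363} = \left(-312397 + 108387\right) + \frac{1}{265363} = -204010 + \frac{1}{265363} = - \frac{54136705629}{265363}$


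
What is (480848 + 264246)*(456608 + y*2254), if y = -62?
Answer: 236090484840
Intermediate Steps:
(480848 + 264246)*(456608 + y*2254) = (480848 + 264246)*(456608 - 62*2254) = 745094*(456608 - 139748) = 745094*316860 = 236090484840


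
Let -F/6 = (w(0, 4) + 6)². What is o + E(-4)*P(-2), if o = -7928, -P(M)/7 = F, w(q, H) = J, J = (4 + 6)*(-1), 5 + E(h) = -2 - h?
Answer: -9944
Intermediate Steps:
E(h) = -7 - h (E(h) = -5 + (-2 - h) = -7 - h)
J = -10 (J = 10*(-1) = -10)
w(q, H) = -10
F = -96 (F = -6*(-10 + 6)² = -6*(-4)² = -6*16 = -96)
P(M) = 672 (P(M) = -7*(-96) = 672)
o + E(-4)*P(-2) = -7928 + (-7 - 1*(-4))*672 = -7928 + (-7 + 4)*672 = -7928 - 3*672 = -7928 - 2016 = -9944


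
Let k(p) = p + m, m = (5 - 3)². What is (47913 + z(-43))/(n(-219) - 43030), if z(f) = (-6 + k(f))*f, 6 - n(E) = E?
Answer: -49848/42805 ≈ -1.1645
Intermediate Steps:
n(E) = 6 - E
m = 4 (m = 2² = 4)
k(p) = 4 + p (k(p) = p + 4 = 4 + p)
z(f) = f*(-2 + f) (z(f) = (-6 + (4 + f))*f = (-2 + f)*f = f*(-2 + f))
(47913 + z(-43))/(n(-219) - 43030) = (47913 - 43*(-2 - 43))/((6 - 1*(-219)) - 43030) = (47913 - 43*(-45))/((6 + 219) - 43030) = (47913 + 1935)/(225 - 43030) = 49848/(-42805) = 49848*(-1/42805) = -49848/42805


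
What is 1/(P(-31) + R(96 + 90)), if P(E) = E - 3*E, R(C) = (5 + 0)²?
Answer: 1/87 ≈ 0.011494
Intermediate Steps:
R(C) = 25 (R(C) = 5² = 25)
P(E) = -2*E
1/(P(-31) + R(96 + 90)) = 1/(-2*(-31) + 25) = 1/(62 + 25) = 1/87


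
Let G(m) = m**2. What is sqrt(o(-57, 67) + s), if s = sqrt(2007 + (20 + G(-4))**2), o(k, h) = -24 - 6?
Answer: sqrt(-30 + 3*sqrt(367)) ≈ 5.2413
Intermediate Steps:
o(k, h) = -30
s = 3*sqrt(367) (s = sqrt(2007 + (20 + (-4)**2)**2) = sqrt(2007 + (20 + 16)**2) = sqrt(2007 + 36**2) = sqrt(2007 + 1296) = sqrt(3303) = 3*sqrt(367) ≈ 57.472)
sqrt(o(-57, 67) + s) = sqrt(-30 + 3*sqrt(367))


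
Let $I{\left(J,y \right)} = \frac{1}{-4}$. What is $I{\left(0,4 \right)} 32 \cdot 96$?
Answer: $-768$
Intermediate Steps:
$I{\left(J,y \right)} = - \frac{1}{4}$
$I{\left(0,4 \right)} 32 \cdot 96 = \left(- \frac{1}{4}\right) 32 \cdot 96 = \left(-8\right) 96 = -768$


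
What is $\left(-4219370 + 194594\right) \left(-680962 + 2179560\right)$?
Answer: $-6031521264048$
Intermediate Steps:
$\left(-4219370 + 194594\right) \left(-680962 + 2179560\right) = \left(-4024776\right) 1498598 = -6031521264048$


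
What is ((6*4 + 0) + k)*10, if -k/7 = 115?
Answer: -7810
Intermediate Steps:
k = -805 (k = -7*115 = -805)
((6*4 + 0) + k)*10 = ((6*4 + 0) - 805)*10 = ((24 + 0) - 805)*10 = (24 - 805)*10 = -781*10 = -7810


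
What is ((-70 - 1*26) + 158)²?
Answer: 3844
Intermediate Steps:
((-70 - 1*26) + 158)² = ((-70 - 26) + 158)² = (-96 + 158)² = 62² = 3844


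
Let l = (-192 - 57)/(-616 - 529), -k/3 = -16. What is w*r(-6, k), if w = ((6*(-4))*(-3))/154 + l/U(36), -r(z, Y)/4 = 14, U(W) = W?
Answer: -1002062/37785 ≈ -26.520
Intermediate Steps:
k = 48 (k = -3*(-16) = 48)
r(z, Y) = -56 (r(z, Y) = -4*14 = -56)
l = 249/1145 (l = -249/(-1145) = -249*(-1/1145) = 249/1145 ≈ 0.21747)
w = 501031/1057980 (w = ((6*(-4))*(-3))/154 + (249/1145)/36 = -24*(-3)*(1/154) + (249/1145)*(1/36) = 72*(1/154) + 83/13740 = 36/77 + 83/13740 = 501031/1057980 ≈ 0.47357)
w*r(-6, k) = (501031/1057980)*(-56) = -1002062/37785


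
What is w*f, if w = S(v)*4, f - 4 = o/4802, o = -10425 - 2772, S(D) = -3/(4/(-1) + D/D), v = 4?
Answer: 12022/2401 ≈ 5.0071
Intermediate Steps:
S(D) = 1 (S(D) = -3/(4*(-1) + 1) = -3/(-4 + 1) = -3/(-3) = -3*(-1/3) = 1)
o = -13197
f = 6011/4802 (f = 4 - 13197/4802 = 6011/4802 ≈ 1.2518)
w = 4 (w = 1*4 = 4)
w*f = 4*(6011/4802) = 12022/2401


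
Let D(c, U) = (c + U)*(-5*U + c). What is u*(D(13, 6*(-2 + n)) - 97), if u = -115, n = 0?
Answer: 2760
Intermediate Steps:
D(c, U) = (U + c)*(c - 5*U)
u*(D(13, 6*(-2 + n)) - 97) = -115*((13² - 5*36*(-2 + 0)² - 4*6*(-2 + 0)*13) - 97) = -115*((169 - 5*(6*(-2))² - 4*6*(-2)*13) - 97) = -115*((169 - 5*(-12)² - 4*(-12)*13) - 97) = -115*((169 - 5*144 + 624) - 97) = -115*((169 - 720 + 624) - 97) = -115*(73 - 97) = -115*(-24) = 2760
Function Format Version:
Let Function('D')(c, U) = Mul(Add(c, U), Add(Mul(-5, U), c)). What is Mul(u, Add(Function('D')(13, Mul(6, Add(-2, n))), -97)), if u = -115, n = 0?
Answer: 2760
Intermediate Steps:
Function('D')(c, U) = Mul(Add(U, c), Add(c, Mul(-5, U)))
Mul(u, Add(Function('D')(13, Mul(6, Add(-2, n))), -97)) = Mul(-115, Add(Add(Pow(13, 2), Mul(-5, Pow(Mul(6, Add(-2, 0)), 2)), Mul(-4, Mul(6, Add(-2, 0)), 13)), -97)) = Mul(-115, Add(Add(169, Mul(-5, Pow(Mul(6, -2), 2)), Mul(-4, Mul(6, -2), 13)), -97)) = Mul(-115, Add(Add(169, Mul(-5, Pow(-12, 2)), Mul(-4, -12, 13)), -97)) = Mul(-115, Add(Add(169, Mul(-5, 144), 624), -97)) = Mul(-115, Add(Add(169, -720, 624), -97)) = Mul(-115, Add(73, -97)) = Mul(-115, -24) = 2760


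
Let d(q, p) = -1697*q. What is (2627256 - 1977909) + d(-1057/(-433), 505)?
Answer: 279373522/433 ≈ 6.4520e+5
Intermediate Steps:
(2627256 - 1977909) + d(-1057/(-433), 505) = (2627256 - 1977909) - (-1793729)/(-433) = 649347 - (-1793729)*(-1)/433 = 649347 - 1697*1057/433 = 649347 - 1793729/433 = 279373522/433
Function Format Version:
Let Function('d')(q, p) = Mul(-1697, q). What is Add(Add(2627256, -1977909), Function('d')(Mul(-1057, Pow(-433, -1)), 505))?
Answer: Rational(279373522, 433) ≈ 6.4520e+5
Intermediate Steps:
Add(Add(2627256, -1977909), Function('d')(Mul(-1057, Pow(-433, -1)), 505)) = Add(Add(2627256, -1977909), Mul(-1697, Mul(-1057, Pow(-433, -1)))) = Add(649347, Mul(-1697, Mul(-1057, Rational(-1, 433)))) = Add(649347, Mul(-1697, Rational(1057, 433))) = Add(649347, Rational(-1793729, 433)) = Rational(279373522, 433)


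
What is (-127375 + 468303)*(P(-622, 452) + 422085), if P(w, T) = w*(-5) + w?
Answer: 144748823744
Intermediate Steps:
P(w, T) = -4*w (P(w, T) = -5*w + w = -4*w)
(-127375 + 468303)*(P(-622, 452) + 422085) = (-127375 + 468303)*(-4*(-622) + 422085) = 340928*(2488 + 422085) = 340928*424573 = 144748823744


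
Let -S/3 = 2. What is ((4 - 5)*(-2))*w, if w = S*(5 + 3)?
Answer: -96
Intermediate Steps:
S = -6 (S = -3*2 = -6)
w = -48 (w = -6*(5 + 3) = -6*8 = -48)
((4 - 5)*(-2))*w = ((4 - 5)*(-2))*(-48) = -1*(-2)*(-48) = 2*(-48) = -96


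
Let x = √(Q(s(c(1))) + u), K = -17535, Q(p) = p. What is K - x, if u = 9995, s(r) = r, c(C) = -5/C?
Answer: -17535 - 3*√1110 ≈ -17635.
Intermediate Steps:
x = 3*√1110 (x = √(-5/1 + 9995) = √(-5*1 + 9995) = √(-5 + 9995) = √9990 = 3*√1110 ≈ 99.950)
K - x = -17535 - 3*√1110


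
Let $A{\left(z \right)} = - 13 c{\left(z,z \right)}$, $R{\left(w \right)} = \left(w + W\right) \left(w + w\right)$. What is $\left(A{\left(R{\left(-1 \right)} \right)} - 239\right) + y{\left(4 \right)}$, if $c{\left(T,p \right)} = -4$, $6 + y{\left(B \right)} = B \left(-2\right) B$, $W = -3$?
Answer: $-225$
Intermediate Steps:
$y{\left(B \right)} = -6 - 2 B^{2}$ ($y{\left(B \right)} = -6 + B \left(-2\right) B = -6 + - 2 B B = -6 - 2 B^{2}$)
$R{\left(w \right)} = 2 w \left(-3 + w\right)$ ($R{\left(w \right)} = \left(w - 3\right) \left(w + w\right) = \left(-3 + w\right) 2 w = 2 w \left(-3 + w\right)$)
$A{\left(z \right)} = 52$ ($A{\left(z \right)} = \left(-13\right) \left(-4\right) = 52$)
$\left(A{\left(R{\left(-1 \right)} \right)} - 239\right) + y{\left(4 \right)} = \left(52 - 239\right) - \left(6 + 2 \cdot 4^{2}\right) = -187 - 38 = -225$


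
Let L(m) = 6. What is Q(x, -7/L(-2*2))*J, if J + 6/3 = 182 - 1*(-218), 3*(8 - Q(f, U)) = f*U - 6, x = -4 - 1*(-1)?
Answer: 10547/3 ≈ 3515.7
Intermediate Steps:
x = -3 (x = -4 + 1 = -3)
Q(f, U) = 10 - U*f/3 (Q(f, U) = 8 - (f*U - 6)/3 = 8 - (U*f - 6)/3 = 8 - (-6 + U*f)/3 = 8 + (2 - U*f/3) = 10 - U*f/3)
J = 398 (J = -2 + (182 - 1*(-218)) = -2 + (182 + 218) = -2 + 400 = 398)
Q(x, -7/L(-2*2))*J = (10 - ⅓*(-7/6)*(-3))*398 = (10 - 7/6)*398 = (53/6)*398 = 10547/3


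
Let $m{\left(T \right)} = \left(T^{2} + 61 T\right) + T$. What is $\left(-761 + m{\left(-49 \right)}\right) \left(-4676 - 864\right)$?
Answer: $7744920$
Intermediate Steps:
$m{\left(T \right)} = T^{2} + 62 T$
$\left(-761 + m{\left(-49 \right)}\right) \left(-4676 - 864\right) = \left(-761 - 49 \left(62 - 49\right)\right) \left(-4676 - 864\right) = \left(-761 - 637\right) \left(-5540\right) = \left(-1398\right) \left(-5540\right) = 7744920$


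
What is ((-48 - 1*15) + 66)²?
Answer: 9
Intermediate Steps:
((-48 - 1*15) + 66)² = ((-48 - 15) + 66)² = (-63 + 66)² = 3² = 9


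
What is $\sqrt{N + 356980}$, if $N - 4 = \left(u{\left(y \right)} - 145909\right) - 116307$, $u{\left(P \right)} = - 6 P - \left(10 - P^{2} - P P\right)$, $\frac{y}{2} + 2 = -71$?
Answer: $\sqrt{138266} \approx 371.84$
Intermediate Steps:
$y = -146$ ($y = -4 + 2 \left(-71\right) = -4 - 142 = -146$)
$u{\left(P \right)} = -10 - 6 P + 2 P^{2}$ ($u{\left(P \right)} = - 6 P + \left(\left(P^{2} + P^{2}\right) - 10\right) = - 6 P + \left(2 P^{2} - 10\right) = - 6 P + \left(-10 + 2 P^{2}\right) = -10 - 6 P + 2 P^{2}$)
$N = -218714$ ($N = 4 - 218718 = -218714$)
$\sqrt{N + 356980} = \sqrt{-218714 + 356980} = \sqrt{138266}$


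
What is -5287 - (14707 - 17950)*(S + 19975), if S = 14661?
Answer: 112319261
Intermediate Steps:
-5287 - (14707 - 17950)*(S + 19975) = -5287 - (14707 - 17950)*(14661 + 19975) = -5287 - (-3243)*34636 = -5287 - 1*(-112324548) = -5287 + 112324548 = 112319261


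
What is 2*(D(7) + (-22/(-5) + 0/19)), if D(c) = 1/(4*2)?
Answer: 181/20 ≈ 9.0500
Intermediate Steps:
D(c) = ⅛ (D(c) = 1/8 = ⅛)
2*(D(7) + (-22/(-5) + 0/19)) = 2*(⅛ + (-22/(-5) + 0/19)) = 2*(⅛ + (-22*(-⅕) + 0*(1/19))) = 2*(⅛ + (22/5 + 0)) = 2*(⅛ + 22/5) = 2*(181/40) = 181/20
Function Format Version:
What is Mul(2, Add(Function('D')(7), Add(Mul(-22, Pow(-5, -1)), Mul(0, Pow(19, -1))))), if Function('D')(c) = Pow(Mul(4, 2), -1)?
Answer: Rational(181, 20) ≈ 9.0500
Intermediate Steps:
Function('D')(c) = Rational(1, 8) (Function('D')(c) = Pow(8, -1) = Rational(1, 8))
Mul(2, Add(Function('D')(7), Add(Mul(-22, Pow(-5, -1)), Mul(0, Pow(19, -1))))) = Mul(2, Add(Rational(1, 8), Add(Mul(-22, Pow(-5, -1)), Mul(0, Pow(19, -1))))) = Mul(2, Add(Rational(1, 8), Add(Mul(-22, Rational(-1, 5)), Mul(0, Rational(1, 19))))) = Mul(2, Add(Rational(1, 8), Add(Rational(22, 5), 0))) = Mul(2, Add(Rational(1, 8), Rational(22, 5))) = Mul(2, Rational(181, 40)) = Rational(181, 20)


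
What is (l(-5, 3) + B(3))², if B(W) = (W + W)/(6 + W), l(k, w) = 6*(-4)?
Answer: 4900/9 ≈ 544.44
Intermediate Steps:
l(k, w) = -24
B(W) = 2*W/(6 + W) (B(W) = (2*W)/(6 + W) = 2*W/(6 + W))
(l(-5, 3) + B(3))² = (-24 + 2*3/(6 + 3))² = (-24 + 2*3/9)² = (-24 + 2*3*(⅑))² = (-24 + ⅔)² = (-70/3)² = 4900/9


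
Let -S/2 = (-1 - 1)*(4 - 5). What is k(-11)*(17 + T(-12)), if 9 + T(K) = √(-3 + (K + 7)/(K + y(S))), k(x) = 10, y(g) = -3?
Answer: 80 + 20*I*√6/3 ≈ 80.0 + 16.33*I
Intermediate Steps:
S = -4 (S = -2*(-1 - 1)*(4 - 5) = -(-4)*(-1) = -2*2 = -4)
T(K) = -9 + √(-3 + (7 + K)/(-3 + K)) (T(K) = -9 + √(-3 + (K + 7)/(K - 3)) = -9 + √(-3 + (7 + K)/(-3 + K)))
k(-11)*(17 + T(-12)) = 10*(17 + (-9 + √2*√((8 - 1*(-12))/(-3 - 12)))) = 10*(17 + (-9 + √2*√((8 + 12)/(-15)))) = 10*(17 + (-9 + √2*√(-1/15*20))) = 10*(17 + (-9 + √2*√(-4/3))) = 10*(17 + (-9 + √2*(2*I*√3/3))) = 10*(17 + (-9 + 2*I*√6/3)) = 10*(8 + 2*I*√6/3) = 80 + 20*I*√6/3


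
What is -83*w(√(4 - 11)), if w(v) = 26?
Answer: -2158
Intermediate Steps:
-83*w(√(4 - 11)) = -83*26 = -2158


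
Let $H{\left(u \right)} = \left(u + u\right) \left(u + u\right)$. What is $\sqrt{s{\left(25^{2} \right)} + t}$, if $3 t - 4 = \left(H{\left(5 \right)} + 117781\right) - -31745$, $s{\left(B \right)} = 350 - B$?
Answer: $\frac{\sqrt{446415}}{3} \approx 222.71$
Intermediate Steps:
$H{\left(u \right)} = 4 u^{2}$ ($H{\left(u \right)} = 2 u 2 u = 4 u^{2}$)
$t = \frac{149630}{3}$ ($t = \frac{4}{3} + \frac{\left(4 \cdot 5^{2} + 117781\right) - -31745}{3} = \frac{4}{3} + \frac{\left(4 \cdot 25 + 117781\right) + 31745}{3} = \frac{4}{3} + \frac{\left(100 + 117781\right) + 31745}{3} = \frac{4}{3} + \frac{117881 + 31745}{3} = \frac{4}{3} + \frac{1}{3} \cdot 149626 = \frac{4}{3} + \frac{149626}{3} = \frac{149630}{3} \approx 49877.0$)
$\sqrt{s{\left(25^{2} \right)} + t} = \sqrt{\left(350 - 25^{2}\right) + \frac{149630}{3}} = \sqrt{\left(350 - 625\right) + \frac{149630}{3}} = \sqrt{-275 + \frac{149630}{3}} = \sqrt{\frac{148805}{3}} = \frac{\sqrt{446415}}{3}$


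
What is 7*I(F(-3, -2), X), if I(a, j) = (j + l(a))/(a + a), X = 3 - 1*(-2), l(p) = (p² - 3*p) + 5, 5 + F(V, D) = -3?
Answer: -343/8 ≈ -42.875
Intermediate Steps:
F(V, D) = -8 (F(V, D) = -5 - 3 = -8)
l(p) = 5 + p² - 3*p
X = 5 (X = 3 + 2 = 5)
I(a, j) = (5 + j + a² - 3*a)/(2*a) (I(a, j) = (j + (5 + a² - 3*a))/(a + a) = (5 + j + a² - 3*a)/((2*a)) = (5 + j + a² - 3*a)*(1/(2*a)) = (5 + j + a² - 3*a)/(2*a))
7*I(F(-3, -2), X) = 7*((½)*(5 + 5 + (-8)² - 3*(-8))/(-8)) = 7*((½)*(-⅛)*(5 + 5 + 64 + 24)) = 7*((½)*(-⅛)*98) = 7*(-49/8) = -343/8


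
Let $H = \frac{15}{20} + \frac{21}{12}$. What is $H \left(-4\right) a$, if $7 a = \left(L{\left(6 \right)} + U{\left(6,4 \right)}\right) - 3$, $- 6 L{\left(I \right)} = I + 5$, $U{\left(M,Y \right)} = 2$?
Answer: $\frac{85}{21} \approx 4.0476$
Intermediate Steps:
$L{\left(I \right)} = - \frac{5}{6} - \frac{I}{6}$ ($L{\left(I \right)} = - \frac{I + 5}{6} = - \frac{5 + I}{6} = - \frac{5}{6} - \frac{I}{6}$)
$H = \frac{5}{2}$ ($H = 15 \cdot \frac{1}{20} + 21 \cdot \frac{1}{12} = \frac{3}{4} + \frac{7}{4} = \frac{5}{2} \approx 2.5$)
$a = - \frac{17}{42}$ ($a = \frac{\left(\left(- \frac{5}{6} - 1\right) + 2\right) - 3}{7} = \frac{\left(- \frac{11}{6} + 2\right) - 3}{7} = \frac{\frac{1}{6} - 3}{7} = \frac{1}{7} \left(- \frac{17}{6}\right) = - \frac{17}{42} \approx -0.40476$)
$H \left(-4\right) a = \frac{5}{2} \left(-4\right) \left(- \frac{17}{42}\right) = \left(-10\right) \left(- \frac{17}{42}\right) = \frac{85}{21}$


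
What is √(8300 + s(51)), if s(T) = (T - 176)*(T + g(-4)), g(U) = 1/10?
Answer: 15*√34/2 ≈ 43.732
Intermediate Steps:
g(U) = ⅒
s(T) = (-176 + T)*(⅒ + T) (s(T) = (T - 176)*(T + ⅒) = (-176 + T)*(⅒ + T))
√(8300 + s(51)) = √(8300 + (-88/5 + 51² - 1759/10*51)) = √(8300 + (-88/5 + 2601 - 89709/10)) = √(8300 - 12775/2) = √(3825/2) = 15*√34/2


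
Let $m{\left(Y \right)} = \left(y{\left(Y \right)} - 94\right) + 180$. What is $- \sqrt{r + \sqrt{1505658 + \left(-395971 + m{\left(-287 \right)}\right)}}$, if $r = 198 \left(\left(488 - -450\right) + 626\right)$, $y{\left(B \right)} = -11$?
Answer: $- \sqrt{309672 + \sqrt{1109762}} \approx -557.43$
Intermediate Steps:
$m{\left(Y \right)} = 75$ ($m{\left(Y \right)} = \left(-11 - 94\right) + 180 = -105 + 180 = 75$)
$r = 309672$ ($r = 198 \left(\left(488 + 450\right) + 626\right) = 198 \left(938 + 626\right) = 198 \cdot 1564 = 309672$)
$- \sqrt{r + \sqrt{1505658 + \left(-395971 + m{\left(-287 \right)}\right)}} = - \sqrt{309672 + \sqrt{1505658 + \left(-395971 + 75\right)}} = - \sqrt{309672 + \sqrt{1505658 - 395896}} = - \sqrt{309672 + \sqrt{1109762}}$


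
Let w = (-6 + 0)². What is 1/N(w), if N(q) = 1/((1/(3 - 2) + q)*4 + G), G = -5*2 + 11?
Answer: 149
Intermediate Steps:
G = 1 (G = -10 + 11 = 1)
w = 36 (w = (-6)² = 36)
N(q) = 1/(5 + 4*q) (N(q) = 1/((1/(3 - 2) + q)*4 + 1) = 1/((1/1 + q)*4 + 1) = 1/((1 + q)*4 + 1) = 1/((4 + 4*q) + 1) = 1/(5 + 4*q))
1/N(w) = 1/(1/(5 + 4*36)) = 1/(1/(5 + 144)) = 1/(1/149) = 149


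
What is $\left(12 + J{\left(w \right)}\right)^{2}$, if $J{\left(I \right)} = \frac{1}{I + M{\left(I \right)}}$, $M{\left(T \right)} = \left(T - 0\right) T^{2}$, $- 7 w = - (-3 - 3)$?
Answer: $\frac{33373729}{260100} \approx 128.31$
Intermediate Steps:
$w = - \frac{6}{7}$ ($w = - \frac{\left(-1\right) \left(-3 - 3\right)}{7} = - \frac{\left(-1\right) \left(-6\right)}{7} = \left(- \frac{1}{7}\right) 6 = - \frac{6}{7} \approx -0.85714$)
$M{\left(T \right)} = T^{3}$ ($M{\left(T \right)} = \left(T + 0\right) T^{2} = T T^{2} = T^{3}$)
$J{\left(I \right)} = \frac{1}{I + I^{3}}$
$\left(12 + J{\left(w \right)}\right)^{2} = \left(12 + \frac{1}{- \frac{6}{7} + \left(- \frac{6}{7}\right)^{3}}\right)^{2} = \left(12 + \frac{1}{- \frac{6}{7} - \frac{216}{343}}\right)^{2} = \left(12 + \frac{1}{- \frac{510}{343}}\right)^{2} = \left(12 - \frac{343}{510}\right)^{2} = \left(\frac{5777}{510}\right)^{2} = \frac{33373729}{260100}$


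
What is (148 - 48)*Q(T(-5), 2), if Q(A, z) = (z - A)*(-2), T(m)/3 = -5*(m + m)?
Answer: 29600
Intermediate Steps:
T(m) = -30*m (T(m) = 3*(-5*(m + m)) = 3*(-10*m) = -30*m)
Q(A, z) = -2*z + 2*A
(148 - 48)*Q(T(-5), 2) = (148 - 48)*(-2*2 + 2*(-30*(-5))) = 100*(-4 + 2*150) = 100*(-4 + 300) = 100*296 = 29600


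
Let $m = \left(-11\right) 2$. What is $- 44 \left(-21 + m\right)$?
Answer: $1892$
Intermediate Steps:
$m = -22$
$- 44 \left(-21 + m\right) = - 44 \left(-21 - 22\right) = \left(-44\right) \left(-43\right) = 1892$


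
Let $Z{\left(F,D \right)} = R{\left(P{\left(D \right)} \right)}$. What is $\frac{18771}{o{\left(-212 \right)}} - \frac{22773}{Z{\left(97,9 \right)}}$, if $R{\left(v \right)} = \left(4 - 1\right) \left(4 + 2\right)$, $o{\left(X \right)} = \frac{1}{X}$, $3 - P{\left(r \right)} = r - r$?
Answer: $- \frac{23884303}{6} \approx -3.9807 \cdot 10^{6}$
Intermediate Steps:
$P{\left(r \right)} = 3$ ($P{\left(r \right)} = 3 - \left(r - r\right) = 3 - 0 = 3 + 0 = 3$)
$R{\left(v \right)} = 18$ ($R{\left(v \right)} = 3 \cdot 6 = 18$)
$Z{\left(F,D \right)} = 18$
$\frac{18771}{o{\left(-212 \right)}} - \frac{22773}{Z{\left(97,9 \right)}} = \frac{18771}{\frac{1}{-212}} - \frac{22773}{18} = \frac{18771}{- \frac{1}{212}} - \frac{7591}{6} = 18771 \left(-212\right) - \frac{7591}{6} = -3979452 - \frac{7591}{6} = - \frac{23884303}{6}$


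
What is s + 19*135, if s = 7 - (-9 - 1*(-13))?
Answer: 2568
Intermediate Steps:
s = 3 (s = 7 - (-9 + 13) = 7 - 1*4 = 7 - 4 = 3)
s + 19*135 = 3 + 19*135 = 3 + 2565 = 2568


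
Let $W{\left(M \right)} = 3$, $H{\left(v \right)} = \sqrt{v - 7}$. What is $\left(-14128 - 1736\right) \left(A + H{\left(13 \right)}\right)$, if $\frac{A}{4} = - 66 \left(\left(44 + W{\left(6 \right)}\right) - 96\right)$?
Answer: $-205216704 - 15864 \sqrt{6} \approx -2.0526 \cdot 10^{8}$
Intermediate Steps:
$H{\left(v \right)} = \sqrt{-7 + v}$
$A = 12936$ ($A = 4 \left(- 66 \left(\left(44 + 3\right) - 96\right)\right) = 4 \left(- 66 \left(47 - 96\right)\right) = 4 \left(\left(-66\right) \left(-49\right)\right) = 4 \cdot 3234 = 12936$)
$\left(-14128 - 1736\right) \left(A + H{\left(13 \right)}\right) = \left(-14128 - 1736\right) \left(12936 + \sqrt{-7 + 13}\right) = - 15864 \left(12936 + \sqrt{6}\right) = -205216704 - 15864 \sqrt{6}$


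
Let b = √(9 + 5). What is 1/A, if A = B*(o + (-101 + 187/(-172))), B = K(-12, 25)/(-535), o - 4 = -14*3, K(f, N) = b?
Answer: 9202*√14/33733 ≈ 1.0207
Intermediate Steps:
b = √14 ≈ 3.7417
K(f, N) = √14
o = -38 (o = 4 - 14*3 = 4 - 42 = -38)
B = -√14/535 (B = √14/(-535) = √14*(-1/535) = -√14/535 ≈ -0.0069938)
A = 4819*√14/18404 (A = (-√14/535)*(-38 + (-101 + 187/(-172))) = (-√14/535)*(-38 + (-101 + 187*(-1/172))) = (-√14/535)*(-38 + (-101 - 187/172)) = (-√14/535)*(-38 - 17559/172) = -√14/535*(-24095/172) = 4819*√14/18404 ≈ 0.97974)
1/A = 1/(4819*√14/18404) = 9202*√14/33733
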